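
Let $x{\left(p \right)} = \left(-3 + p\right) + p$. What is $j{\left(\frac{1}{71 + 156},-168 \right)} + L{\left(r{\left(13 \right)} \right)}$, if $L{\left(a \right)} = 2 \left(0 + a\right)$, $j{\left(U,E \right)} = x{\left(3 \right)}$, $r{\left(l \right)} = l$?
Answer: $29$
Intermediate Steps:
$x{\left(p \right)} = -3 + 2 p$
$j{\left(U,E \right)} = 3$ ($j{\left(U,E \right)} = -3 + 2 \cdot 3 = -3 + 6 = 3$)
$L{\left(a \right)} = 2 a$
$j{\left(\frac{1}{71 + 156},-168 \right)} + L{\left(r{\left(13 \right)} \right)} = 3 + 2 \cdot 13 = 3 + 26 = 29$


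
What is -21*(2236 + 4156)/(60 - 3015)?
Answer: 44744/985 ≈ 45.425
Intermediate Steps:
-21*(2236 + 4156)/(60 - 3015) = -134232/(-2955) = -134232*(-1)/2955 = -21*(-6392/2955) = 44744/985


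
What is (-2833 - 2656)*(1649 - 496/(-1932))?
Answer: -4372487999/483 ≈ -9.0528e+6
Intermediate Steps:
(-2833 - 2656)*(1649 - 496/(-1932)) = -5489*(1649 - 496*(-1/1932)) = -5489*(1649 + 124/483) = -5489*796591/483 = -4372487999/483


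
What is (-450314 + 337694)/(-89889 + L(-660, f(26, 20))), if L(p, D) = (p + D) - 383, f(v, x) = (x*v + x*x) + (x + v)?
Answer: 56310/44983 ≈ 1.2518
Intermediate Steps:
f(v, x) = v + x + x**2 + v*x (f(v, x) = (v*x + x**2) + (v + x) = (x**2 + v*x) + (v + x) = v + x + x**2 + v*x)
L(p, D) = -383 + D + p (L(p, D) = (D + p) - 383 = -383 + D + p)
(-450314 + 337694)/(-89889 + L(-660, f(26, 20))) = (-450314 + 337694)/(-89889 + (-383 + (26 + 20 + 20**2 + 26*20) - 660)) = -112620/(-89889 + (-383 + (26 + 20 + 400 + 520) - 660)) = -112620/(-89889 + (-383 + 966 - 660)) = -112620/(-89889 - 77) = -112620/(-89966) = -112620*(-1/89966) = 56310/44983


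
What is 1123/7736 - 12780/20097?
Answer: -8477461/17274488 ≈ -0.49075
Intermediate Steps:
1123/7736 - 12780/20097 = 1123*(1/7736) - 12780*1/20097 = 1123/7736 - 1420/2233 = -8477461/17274488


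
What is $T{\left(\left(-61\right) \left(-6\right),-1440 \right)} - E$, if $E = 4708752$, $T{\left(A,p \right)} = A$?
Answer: $-4708386$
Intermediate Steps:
$T{\left(\left(-61\right) \left(-6\right),-1440 \right)} - E = \left(-61\right) \left(-6\right) - 4708752 = 366 - 4708752 = -4708386$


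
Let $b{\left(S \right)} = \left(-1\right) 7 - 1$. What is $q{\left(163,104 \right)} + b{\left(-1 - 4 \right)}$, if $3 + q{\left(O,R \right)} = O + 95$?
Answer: $247$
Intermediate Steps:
$q{\left(O,R \right)} = 92 + O$ ($q{\left(O,R \right)} = -3 + \left(O + 95\right) = -3 + \left(95 + O\right) = 92 + O$)
$b{\left(S \right)} = -8$ ($b{\left(S \right)} = -7 - 1 = -8$)
$q{\left(163,104 \right)} + b{\left(-1 - 4 \right)} = \left(92 + 163\right) - 8 = 255 - 8 = 247$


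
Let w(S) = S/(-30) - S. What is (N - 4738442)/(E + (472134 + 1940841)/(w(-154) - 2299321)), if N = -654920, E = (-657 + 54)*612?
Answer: 186003183652936/12727138674033 ≈ 14.615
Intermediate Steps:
w(S) = -31*S/30 (w(S) = S*(-1/30) - S = -S/30 - S = -31*S/30)
E = -369036 (E = -603*612 = -369036)
(N - 4738442)/(E + (472134 + 1940841)/(w(-154) - 2299321)) = (-654920 - 4738442)/(-369036 + (472134 + 1940841)/(-31/30*(-154) - 2299321)) = -5393362/(-369036 + 2412975/(2387/15 - 2299321)) = -5393362/(-369036 + 2412975/(-34487428/15)) = -5393362/(-369036 + 2412975*(-15/34487428)) = -5393362/(-369036 - 36194625/34487428) = -5393362/(-12727138674033/34487428) = -5393362*(-34487428/12727138674033) = 186003183652936/12727138674033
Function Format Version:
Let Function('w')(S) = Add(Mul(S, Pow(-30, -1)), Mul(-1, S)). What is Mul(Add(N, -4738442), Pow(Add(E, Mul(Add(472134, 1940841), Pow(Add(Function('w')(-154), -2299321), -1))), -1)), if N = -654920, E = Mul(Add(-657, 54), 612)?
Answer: Rational(186003183652936, 12727138674033) ≈ 14.615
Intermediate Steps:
Function('w')(S) = Mul(Rational(-31, 30), S) (Function('w')(S) = Add(Mul(S, Rational(-1, 30)), Mul(-1, S)) = Add(Mul(Rational(-1, 30), S), Mul(-1, S)) = Mul(Rational(-31, 30), S))
E = -369036 (E = Mul(-603, 612) = -369036)
Mul(Add(N, -4738442), Pow(Add(E, Mul(Add(472134, 1940841), Pow(Add(Function('w')(-154), -2299321), -1))), -1)) = Mul(Add(-654920, -4738442), Pow(Add(-369036, Mul(Add(472134, 1940841), Pow(Add(Mul(Rational(-31, 30), -154), -2299321), -1))), -1)) = Mul(-5393362, Pow(Add(-369036, Mul(2412975, Pow(Add(Rational(2387, 15), -2299321), -1))), -1)) = Mul(-5393362, Pow(Add(-369036, Mul(2412975, Pow(Rational(-34487428, 15), -1))), -1)) = Mul(-5393362, Pow(Add(-369036, Mul(2412975, Rational(-15, 34487428))), -1)) = Mul(-5393362, Pow(Add(-369036, Rational(-36194625, 34487428)), -1)) = Mul(-5393362, Pow(Rational(-12727138674033, 34487428), -1)) = Mul(-5393362, Rational(-34487428, 12727138674033)) = Rational(186003183652936, 12727138674033)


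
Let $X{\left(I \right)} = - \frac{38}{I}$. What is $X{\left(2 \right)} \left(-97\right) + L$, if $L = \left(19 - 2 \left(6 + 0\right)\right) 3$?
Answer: $1864$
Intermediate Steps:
$L = 21$ ($L = \left(19 - 12\right) 3 = 7 \cdot 3 = 21$)
$X{\left(2 \right)} \left(-97\right) + L = - \frac{38}{2} \left(-97\right) + 21 = \left(-38\right) \frac{1}{2} \left(-97\right) + 21 = \left(-19\right) \left(-97\right) + 21 = 1843 + 21 = 1864$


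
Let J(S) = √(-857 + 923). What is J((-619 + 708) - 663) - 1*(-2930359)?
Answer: 2930359 + √66 ≈ 2.9304e+6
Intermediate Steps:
J(S) = √66
J((-619 + 708) - 663) - 1*(-2930359) = √66 - 1*(-2930359) = √66 + 2930359 = 2930359 + √66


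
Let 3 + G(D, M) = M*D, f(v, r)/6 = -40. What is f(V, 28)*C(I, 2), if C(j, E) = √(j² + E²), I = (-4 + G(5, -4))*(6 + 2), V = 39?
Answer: -480*√11665 ≈ -51842.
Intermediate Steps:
f(v, r) = -240 (f(v, r) = 6*(-40) = -240)
G(D, M) = -3 + D*M (G(D, M) = -3 + M*D = -3 + D*M)
I = -216 (I = (-4 + (-3 + 5*(-4)))*(6 + 2) = (-4 + (-3 - 20))*8 = (-4 - 23)*8 = -27*8 = -216)
C(j, E) = √(E² + j²)
f(V, 28)*C(I, 2) = -240*√(2² + (-216)²) = -240*√(4 + 46656) = -480*√11665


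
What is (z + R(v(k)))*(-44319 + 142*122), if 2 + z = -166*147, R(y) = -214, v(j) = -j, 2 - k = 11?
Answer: 664562910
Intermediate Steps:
k = -9 (k = 2 - 1*11 = 2 - 11 = -9)
z = -24404 (z = -2 - 166*147 = -2 - 24402 = -24404)
(z + R(v(k)))*(-44319 + 142*122) = (-24404 - 214)*(-44319 + 142*122) = -24618*(-44319 + 17324) = -24618*(-26995) = 664562910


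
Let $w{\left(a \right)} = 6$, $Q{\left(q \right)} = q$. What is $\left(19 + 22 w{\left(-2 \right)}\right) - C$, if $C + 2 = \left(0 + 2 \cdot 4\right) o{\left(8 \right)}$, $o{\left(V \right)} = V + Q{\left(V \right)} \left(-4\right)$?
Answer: $345$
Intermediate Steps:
$o{\left(V \right)} = - 3 V$ ($o{\left(V \right)} = V + V \left(-4\right) = V - 4 V = - 3 V$)
$C = -194$ ($C = -2 + \left(0 + 2 \cdot 4\right) \left(\left(-3\right) 8\right) = -2 + \left(0 + 8\right) \left(-24\right) = -2 + 8 \left(-24\right) = -2 - 192 = -194$)
$\left(19 + 22 w{\left(-2 \right)}\right) - C = \left(19 + 22 \cdot 6\right) - -194 = \left(19 + 132\right) + 194 = 151 + 194 = 345$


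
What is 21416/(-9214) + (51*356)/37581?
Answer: -106257552/57711889 ≈ -1.8412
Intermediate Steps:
21416/(-9214) + (51*356)/37581 = 21416*(-1/9214) + 18156*(1/37581) = -10708/4607 + 6052/12527 = -106257552/57711889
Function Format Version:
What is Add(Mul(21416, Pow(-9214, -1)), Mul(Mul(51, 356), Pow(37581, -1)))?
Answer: Rational(-106257552, 57711889) ≈ -1.8412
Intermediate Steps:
Add(Mul(21416, Pow(-9214, -1)), Mul(Mul(51, 356), Pow(37581, -1))) = Add(Mul(21416, Rational(-1, 9214)), Mul(18156, Rational(1, 37581))) = Add(Rational(-10708, 4607), Rational(6052, 12527)) = Rational(-106257552, 57711889)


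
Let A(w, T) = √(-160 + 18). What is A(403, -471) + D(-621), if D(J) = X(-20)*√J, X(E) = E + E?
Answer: I*(√142 - 120*√69) ≈ -984.88*I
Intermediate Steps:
X(E) = 2*E
A(w, T) = I*√142 (A(w, T) = √(-142) = I*√142)
D(J) = -40*√J (D(J) = (2*(-20))*√J = -40*√J)
A(403, -471) + D(-621) = I*√142 - 120*I*√69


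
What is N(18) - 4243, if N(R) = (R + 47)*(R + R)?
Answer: -1903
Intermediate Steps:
N(R) = 2*R*(47 + R) (N(R) = (47 + R)*(2*R) = 2*R*(47 + R))
N(18) - 4243 = 2*18*(47 + 18) - 4243 = 2*18*65 - 4243 = 2340 - 4243 = -1903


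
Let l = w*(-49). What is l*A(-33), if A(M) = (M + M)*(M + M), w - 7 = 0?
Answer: -1494108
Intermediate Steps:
w = 7 (w = 7 + 0 = 7)
A(M) = 4*M² (A(M) = (2*M)*(2*M) = 4*M²)
l = -343 (l = 7*(-49) = -343)
l*A(-33) = -1372*(-33)² = -1372*1089 = -343*4356 = -1494108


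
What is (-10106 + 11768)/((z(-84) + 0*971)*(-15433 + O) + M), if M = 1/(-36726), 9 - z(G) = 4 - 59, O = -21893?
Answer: -61038612/87733419265 ≈ -0.00069573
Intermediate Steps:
z(G) = 64 (z(G) = 9 - (4 - 59) = 9 - 1*(-55) = 9 + 55 = 64)
M = -1/36726 ≈ -2.7229e-5
(-10106 + 11768)/((z(-84) + 0*971)*(-15433 + O) + M) = (-10106 + 11768)/((64 + 0*971)*(-15433 - 21893) - 1/36726) = 1662/((64 + 0)*(-37326) - 1/36726) = 1662/(64*(-37326) - 1/36726) = 1662/(-2388864 - 1/36726) = 1662/(-87733419265/36726) = 1662*(-36726/87733419265) = -61038612/87733419265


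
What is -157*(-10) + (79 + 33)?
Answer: 1682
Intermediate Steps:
-157*(-10) + (79 + 33) = 1570 + 112 = 1682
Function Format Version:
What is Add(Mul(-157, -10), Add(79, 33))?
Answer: 1682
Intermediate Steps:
Add(Mul(-157, -10), Add(79, 33)) = Add(1570, 112) = 1682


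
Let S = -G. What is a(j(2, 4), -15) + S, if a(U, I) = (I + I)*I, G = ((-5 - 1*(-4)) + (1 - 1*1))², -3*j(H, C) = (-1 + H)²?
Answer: 449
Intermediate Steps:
j(H, C) = -(-1 + H)²/3
G = 1 (G = ((-5 + 4) + (1 - 1))² = (-1 + 0)² = (-1)² = 1)
a(U, I) = 2*I² (a(U, I) = (2*I)*I = 2*I²)
S = -1 (S = -1*1 = -1)
a(j(2, 4), -15) + S = 2*(-15)² - 1 = 2*225 - 1 = 450 - 1 = 449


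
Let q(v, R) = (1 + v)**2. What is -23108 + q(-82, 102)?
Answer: -16547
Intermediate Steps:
-23108 + q(-82, 102) = -23108 + (1 - 82)**2 = -23108 + (-81)**2 = -23108 + 6561 = -16547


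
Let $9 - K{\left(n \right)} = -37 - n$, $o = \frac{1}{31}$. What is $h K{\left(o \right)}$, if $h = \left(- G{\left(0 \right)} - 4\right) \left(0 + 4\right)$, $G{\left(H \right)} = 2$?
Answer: $- \frac{34248}{31} \approx -1104.8$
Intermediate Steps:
$o = \frac{1}{31} \approx 0.032258$
$h = -24$ ($h = \left(\left(-1\right) 2 - 4\right) \left(0 + 4\right) = \left(-2 - 4\right) 4 = \left(-6\right) 4 = -24$)
$K{\left(n \right)} = 46 + n$ ($K{\left(n \right)} = 9 - \left(-37 - n\right) = 9 + \left(37 + n\right) = 46 + n$)
$h K{\left(o \right)} = - 24 \left(46 + \frac{1}{31}\right) = \left(-24\right) \frac{1427}{31} = - \frac{34248}{31}$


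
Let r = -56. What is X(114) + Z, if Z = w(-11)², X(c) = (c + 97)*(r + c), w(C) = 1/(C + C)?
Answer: 5923193/484 ≈ 12238.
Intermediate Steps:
w(C) = 1/(2*C)
X(c) = (-56 + c)*(97 + c) (X(c) = (c + 97)*(-56 + c) = (97 + c)*(-56 + c) = (-56 + c)*(97 + c))
Z = 1/484 (Z = ((½)/(-11))² = ((½)*(-1/11))² = (-1/22)² = 1/484 ≈ 0.0020661)
X(114) + Z = (-5432 + 114² + 41*114) + 1/484 = (-5432 + 12996 + 4674) + 1/484 = 12238 + 1/484 = 5923193/484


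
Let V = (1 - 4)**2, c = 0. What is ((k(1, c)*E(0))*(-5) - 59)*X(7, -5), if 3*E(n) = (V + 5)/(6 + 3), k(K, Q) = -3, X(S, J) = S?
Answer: -3227/9 ≈ -358.56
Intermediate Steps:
V = 9 (V = (-3)**2 = 9)
E(n) = 14/27 (E(n) = ((9 + 5)/(6 + 3))/3 = (14/9)/3 = (14*(1/9))/3 = (1/3)*(14/9) = 14/27)
((k(1, c)*E(0))*(-5) - 59)*X(7, -5) = (-3*14/27*(-5) - 59)*7 = (-14/9*(-5) - 59)*7 = (70/9 - 59)*7 = -461/9*7 = -3227/9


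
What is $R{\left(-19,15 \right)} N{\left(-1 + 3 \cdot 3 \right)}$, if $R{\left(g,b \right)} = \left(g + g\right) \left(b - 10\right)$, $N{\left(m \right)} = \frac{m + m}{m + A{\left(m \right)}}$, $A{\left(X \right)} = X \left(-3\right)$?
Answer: $190$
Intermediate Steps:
$A{\left(X \right)} = - 3 X$
$N{\left(m \right)} = -1$ ($N{\left(m \right)} = \frac{m + m}{m - 3 m} = \frac{2 m}{\left(-2\right) m} = 2 m \left(- \frac{1}{2 m}\right) = -1$)
$R{\left(g,b \right)} = 2 g \left(-10 + b\right)$
$R{\left(-19,15 \right)} N{\left(-1 + 3 \cdot 3 \right)} = 2 \left(-19\right) \left(-10 + 15\right) \left(-1\right) = 2 \left(-19\right) 5 \left(-1\right) = \left(-190\right) \left(-1\right) = 190$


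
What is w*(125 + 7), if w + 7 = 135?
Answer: 16896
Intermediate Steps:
w = 128 (w = -7 + 135 = 128)
w*(125 + 7) = 128*(125 + 7) = 128*132 = 16896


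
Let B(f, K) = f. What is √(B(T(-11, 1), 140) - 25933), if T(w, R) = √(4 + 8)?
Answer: √(-25933 + 2*√3) ≈ 161.03*I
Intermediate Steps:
T(w, R) = 2*√3 (T(w, R) = √12 = 2*√3)
√(B(T(-11, 1), 140) - 25933) = √(2*√3 - 25933) = √(-25933 + 2*√3)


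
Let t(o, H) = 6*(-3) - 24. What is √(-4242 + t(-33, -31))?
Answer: 6*I*√119 ≈ 65.452*I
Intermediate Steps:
t(o, H) = -42 (t(o, H) = -18 - 24 = -42)
√(-4242 + t(-33, -31)) = √(-4242 - 42) = √(-4284) = 6*I*√119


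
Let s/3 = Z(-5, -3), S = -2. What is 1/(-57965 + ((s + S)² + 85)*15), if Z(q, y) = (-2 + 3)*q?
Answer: -1/52355 ≈ -1.9100e-5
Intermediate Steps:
Z(q, y) = q (Z(q, y) = 1*q = q)
s = -15 (s = 3*(-5) = -15)
1/(-57965 + ((s + S)² + 85)*15) = 1/(-57965 + ((-15 - 2)² + 85)*15) = 1/(-57965 + ((-17)² + 85)*15) = 1/(-57965 + (289 + 85)*15) = 1/(-57965 + 374*15) = 1/(-57965 + 5610) = 1/(-52355) = -1/52355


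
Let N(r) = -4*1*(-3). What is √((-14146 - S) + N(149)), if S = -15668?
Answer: √1534 ≈ 39.166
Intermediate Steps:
N(r) = 12 (N(r) = -4*(-3) = 12)
√((-14146 - S) + N(149)) = √((-14146 - 1*(-15668)) + 12) = √((-14146 + 15668) + 12) = √(1522 + 12) = √1534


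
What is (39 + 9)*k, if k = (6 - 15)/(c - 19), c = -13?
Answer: 27/2 ≈ 13.500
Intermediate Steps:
k = 9/32 (k = (6 - 15)/(-13 - 19) = -9/(-32) = -9*(-1/32) = 9/32 ≈ 0.28125)
(39 + 9)*k = (39 + 9)*(9/32) = 48*(9/32) = 27/2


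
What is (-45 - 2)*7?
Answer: -329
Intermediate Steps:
(-45 - 2)*7 = -47*7 = -329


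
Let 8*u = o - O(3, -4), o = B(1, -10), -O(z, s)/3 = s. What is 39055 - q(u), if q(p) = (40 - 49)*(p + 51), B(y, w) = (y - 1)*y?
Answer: 79001/2 ≈ 39501.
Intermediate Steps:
O(z, s) = -3*s
B(y, w) = y*(-1 + y) (B(y, w) = (-1 + y)*y = y*(-1 + y))
o = 0 (o = 1*(-1 + 1) = 1*0 = 0)
u = -3/2 (u = (0 - (-3)*(-4))/8 = (0 - 1*12)/8 = (0 - 12)/8 = (⅛)*(-12) = -3/2 ≈ -1.5000)
q(p) = -459 - 9*p (q(p) = -9*(51 + p) = -459 - 9*p)
39055 - q(u) = 39055 - (-459 - 9*(-3/2)) = 39055 - (-459 + 27/2) = 39055 - 1*(-891/2) = 39055 + 891/2 = 79001/2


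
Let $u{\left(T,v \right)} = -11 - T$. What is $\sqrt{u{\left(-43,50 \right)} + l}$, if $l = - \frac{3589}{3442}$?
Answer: $\frac{\sqrt{366762310}}{3442} \approx 5.5639$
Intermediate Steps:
$l = - \frac{3589}{3442}$ ($l = \left(-3589\right) \frac{1}{3442} = - \frac{3589}{3442} \approx -1.0427$)
$\sqrt{u{\left(-43,50 \right)} + l} = \sqrt{\left(-11 - -43\right) - \frac{3589}{3442}} = \sqrt{\left(-11 + 43\right) - \frac{3589}{3442}} = \sqrt{32 - \frac{3589}{3442}} = \sqrt{\frac{106555}{3442}} = \frac{\sqrt{366762310}}{3442}$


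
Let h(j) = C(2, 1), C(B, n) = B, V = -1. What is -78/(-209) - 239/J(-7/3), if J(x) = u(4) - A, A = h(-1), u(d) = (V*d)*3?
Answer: 51043/2926 ≈ 17.445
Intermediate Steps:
u(d) = -3*d (u(d) = -d*3 = -3*d)
h(j) = 2
A = 2
J(x) = -14 (J(x) = -3*4 - 1*2 = -12 - 2 = -14)
-78/(-209) - 239/J(-7/3) = -78/(-209) - 239/(-14) = -78*(-1/209) - 239*(-1/14) = 78/209 + 239/14 = 51043/2926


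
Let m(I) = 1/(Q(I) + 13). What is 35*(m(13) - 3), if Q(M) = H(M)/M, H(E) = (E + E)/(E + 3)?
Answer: -307/3 ≈ -102.33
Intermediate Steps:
H(E) = 2*E/(3 + E) (H(E) = (2*E)/(3 + E) = 2*E/(3 + E))
Q(M) = 2/(3 + M) (Q(M) = (2*M/(3 + M))/M = 2/(3 + M))
m(I) = 1/(13 + 2/(3 + I)) (m(I) = 1/(2/(3 + I) + 13) = 1/(13 + 2/(3 + I)))
35*(m(13) - 3) = 35*((3 + 13)/(41 + 13*13) - 3) = 35*(16/(41 + 169) - 3) = 35*(16/210 - 3) = 35*((1/210)*16 - 3) = 35*(8/105 - 3) = 35*(-307/105) = -307/3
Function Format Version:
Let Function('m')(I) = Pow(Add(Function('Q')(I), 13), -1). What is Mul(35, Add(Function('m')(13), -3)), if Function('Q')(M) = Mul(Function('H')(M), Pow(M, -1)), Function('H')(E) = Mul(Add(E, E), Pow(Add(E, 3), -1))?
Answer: Rational(-307, 3) ≈ -102.33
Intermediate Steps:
Function('H')(E) = Mul(2, E, Pow(Add(3, E), -1)) (Function('H')(E) = Mul(Mul(2, E), Pow(Add(3, E), -1)) = Mul(2, E, Pow(Add(3, E), -1)))
Function('Q')(M) = Mul(2, Pow(Add(3, M), -1)) (Function('Q')(M) = Mul(Mul(2, M, Pow(Add(3, M), -1)), Pow(M, -1)) = Mul(2, Pow(Add(3, M), -1)))
Function('m')(I) = Pow(Add(13, Mul(2, Pow(Add(3, I), -1))), -1) (Function('m')(I) = Pow(Add(Mul(2, Pow(Add(3, I), -1)), 13), -1) = Pow(Add(13, Mul(2, Pow(Add(3, I), -1))), -1))
Mul(35, Add(Function('m')(13), -3)) = Mul(35, Add(Mul(Pow(Add(41, Mul(13, 13)), -1), Add(3, 13)), -3)) = Mul(35, Add(Mul(Pow(Add(41, 169), -1), 16), -3)) = Mul(35, Add(Mul(Pow(210, -1), 16), -3)) = Mul(35, Add(Mul(Rational(1, 210), 16), -3)) = Mul(35, Add(Rational(8, 105), -3)) = Mul(35, Rational(-307, 105)) = Rational(-307, 3)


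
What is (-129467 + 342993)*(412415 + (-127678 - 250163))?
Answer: 7382447924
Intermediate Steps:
(-129467 + 342993)*(412415 + (-127678 - 250163)) = 213526*(412415 - 377841) = 213526*34574 = 7382447924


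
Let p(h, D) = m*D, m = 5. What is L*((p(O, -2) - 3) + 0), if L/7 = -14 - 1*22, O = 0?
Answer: 3276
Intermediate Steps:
L = -252 (L = 7*(-14 - 1*22) = 7*(-14 - 22) = 7*(-36) = -252)
p(h, D) = 5*D
L*((p(O, -2) - 3) + 0) = -252*((5*(-2) - 3) + 0) = -252*((-10 - 3) + 0) = -252*(-13 + 0) = -252*(-13) = 3276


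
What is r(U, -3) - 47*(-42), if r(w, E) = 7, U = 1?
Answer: 1981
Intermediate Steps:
r(U, -3) - 47*(-42) = 7 - 47*(-42) = 7 + 1974 = 1981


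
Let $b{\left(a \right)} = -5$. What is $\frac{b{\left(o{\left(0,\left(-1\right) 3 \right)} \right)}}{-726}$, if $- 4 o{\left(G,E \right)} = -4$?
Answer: $\frac{5}{726} \approx 0.006887$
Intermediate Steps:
$o{\left(G,E \right)} = 1$ ($o{\left(G,E \right)} = \left(- \frac{1}{4}\right) \left(-4\right) = 1$)
$\frac{b{\left(o{\left(0,\left(-1\right) 3 \right)} \right)}}{-726} = - \frac{5}{-726} = \left(-5\right) \left(- \frac{1}{726}\right) = \frac{5}{726}$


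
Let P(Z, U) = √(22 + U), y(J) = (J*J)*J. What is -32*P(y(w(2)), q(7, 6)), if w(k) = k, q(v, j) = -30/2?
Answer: -32*√7 ≈ -84.664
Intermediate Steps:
q(v, j) = -15 (q(v, j) = -30/2 = -5*3 = -15)
y(J) = J³ (y(J) = J²*J = J³)
-32*P(y(w(2)), q(7, 6)) = -32*√(22 - 15) = -32*√7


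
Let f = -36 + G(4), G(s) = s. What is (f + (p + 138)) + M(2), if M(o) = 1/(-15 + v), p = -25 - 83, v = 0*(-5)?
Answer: -31/15 ≈ -2.0667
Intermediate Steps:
v = 0
f = -32 (f = -36 + 4 = -32)
p = -108
M(o) = -1/15 (M(o) = 1/(-15 + 0) = 1/(-15) = -1/15)
(f + (p + 138)) + M(2) = (-32 + (-108 + 138)) - 1/15 = (-32 + 30) - 1/15 = -2 - 1/15 = -31/15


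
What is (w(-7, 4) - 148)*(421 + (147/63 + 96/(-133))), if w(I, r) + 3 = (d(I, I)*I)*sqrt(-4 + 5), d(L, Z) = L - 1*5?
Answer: -11297674/399 ≈ -28315.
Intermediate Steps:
d(L, Z) = -5 + L (d(L, Z) = L - 5 = -5 + L)
w(I, r) = -3 + I*(-5 + I) (w(I, r) = -3 + ((-5 + I)*I)*sqrt(-4 + 5) = -3 + (I*(-5 + I))*sqrt(1) = -3 + (I*(-5 + I))*1 = -3 + I*(-5 + I))
(w(-7, 4) - 148)*(421 + (147/63 + 96/(-133))) = ((-3 - 7*(-5 - 7)) - 148)*(421 + (147/63 + 96/(-133))) = ((-3 - 7*(-12)) - 148)*(421 + (147*(1/63) + 96*(-1/133))) = ((-3 + 84) - 148)*(421 + (7/3 - 96/133)) = (81 - 148)*(421 + 643/399) = -67*168622/399 = -11297674/399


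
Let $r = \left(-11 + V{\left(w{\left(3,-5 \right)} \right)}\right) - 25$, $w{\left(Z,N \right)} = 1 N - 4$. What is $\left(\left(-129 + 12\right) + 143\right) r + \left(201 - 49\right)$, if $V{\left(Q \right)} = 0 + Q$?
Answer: $-1018$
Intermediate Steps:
$w{\left(Z,N \right)} = -4 + N$ ($w{\left(Z,N \right)} = N - 4 = -4 + N$)
$V{\left(Q \right)} = Q$
$r = -45$ ($r = \left(-11 - 9\right) - 25 = -20 - 25 = -45$)
$\left(\left(-129 + 12\right) + 143\right) r + \left(201 - 49\right) = \left(\left(-129 + 12\right) + 143\right) \left(-45\right) + \left(201 - 49\right) = \left(-117 + 143\right) \left(-45\right) + 152 = 26 \left(-45\right) + 152 = -1170 + 152 = -1018$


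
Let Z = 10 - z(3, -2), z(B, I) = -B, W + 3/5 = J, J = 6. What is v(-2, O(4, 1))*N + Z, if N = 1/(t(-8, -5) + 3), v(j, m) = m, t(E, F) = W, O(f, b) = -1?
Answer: 541/42 ≈ 12.881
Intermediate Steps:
W = 27/5 (W = -⅗ + 6 = 27/5 ≈ 5.4000)
t(E, F) = 27/5
N = 5/42 (N = 1/(27/5 + 3) = 1/(42/5) = 5/42 ≈ 0.11905)
Z = 13 (Z = 10 - (-1)*3 = 10 - 1*(-3) = 10 + 3 = 13)
v(-2, O(4, 1))*N + Z = -1*5/42 + 13 = -5/42 + 13 = 541/42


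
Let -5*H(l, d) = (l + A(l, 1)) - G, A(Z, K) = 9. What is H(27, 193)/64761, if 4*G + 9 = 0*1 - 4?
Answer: -157/1295220 ≈ -0.00012121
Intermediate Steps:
G = -13/4 (G = -9/4 + (0*1 - 4)/4 = -9/4 + (0 - 4)/4 = -9/4 + (1/4)*(-4) = -9/4 - 1 = -13/4 ≈ -3.2500)
H(l, d) = -49/20 - l/5 (H(l, d) = -((l + 9) - 1*(-13/4))/5 = -((9 + l) + 13/4)/5 = -(49/4 + l)/5 = -49/20 - l/5)
H(27, 193)/64761 = (-49/20 - 1/5*27)/64761 = (-49/20 - 27/5)*(1/64761) = -157/20*1/64761 = -157/1295220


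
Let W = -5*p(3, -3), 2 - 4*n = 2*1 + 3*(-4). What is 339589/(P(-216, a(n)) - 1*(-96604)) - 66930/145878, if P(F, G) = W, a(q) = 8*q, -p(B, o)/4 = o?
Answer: 7179479037/2347274272 ≈ 3.0586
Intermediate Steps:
p(B, o) = -4*o
n = 3 (n = 1/2 - (2*1 + 3*(-4))/4 = 1/2 - (2 - 12)/4 = 1/2 - 1/4*(-10) = 1/2 + 5/2 = 3)
W = -60 (W = -(-20)*(-3) = -5*12 = -60)
P(F, G) = -60
339589/(P(-216, a(n)) - 1*(-96604)) - 66930/145878 = 339589/(-60 - 1*(-96604)) - 66930/145878 = 339589/(-60 + 96604) - 66930*1/145878 = 339589/96544 - 11155/24313 = 7179479037/2347274272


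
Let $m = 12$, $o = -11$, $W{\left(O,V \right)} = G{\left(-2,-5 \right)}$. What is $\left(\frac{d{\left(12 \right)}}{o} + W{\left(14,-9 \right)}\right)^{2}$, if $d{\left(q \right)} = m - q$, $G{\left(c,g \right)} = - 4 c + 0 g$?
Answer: $64$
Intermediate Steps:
$G{\left(c,g \right)} = - 4 c$ ($G{\left(c,g \right)} = - 4 c + 0 = - 4 c$)
$W{\left(O,V \right)} = 8$ ($W{\left(O,V \right)} = \left(-4\right) \left(-2\right) = 8$)
$d{\left(q \right)} = 12 - q$
$\left(\frac{d{\left(12 \right)}}{o} + W{\left(14,-9 \right)}\right)^{2} = \left(\frac{12 - 12}{-11} + 8\right)^{2} = \left(\left(12 - 12\right) \left(- \frac{1}{11}\right) + 8\right)^{2} = \left(0 \left(- \frac{1}{11}\right) + 8\right)^{2} = \left(0 + 8\right)^{2} = 8^{2} = 64$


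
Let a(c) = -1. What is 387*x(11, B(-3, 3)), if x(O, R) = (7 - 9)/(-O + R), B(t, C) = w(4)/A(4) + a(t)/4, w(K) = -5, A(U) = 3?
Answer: 9288/155 ≈ 59.923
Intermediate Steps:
B(t, C) = -23/12 (B(t, C) = -5/3 - 1/4 = -5*⅓ - 1*¼ = -5/3 - ¼ = -23/12)
x(O, R) = -2/(R - O)
387*x(11, B(-3, 3)) = 387*(2/(11 - 1*(-23/12))) = 387*(2/(11 + 23/12)) = 387*(2/(155/12)) = 387*(2*(12/155)) = 387*(24/155) = 9288/155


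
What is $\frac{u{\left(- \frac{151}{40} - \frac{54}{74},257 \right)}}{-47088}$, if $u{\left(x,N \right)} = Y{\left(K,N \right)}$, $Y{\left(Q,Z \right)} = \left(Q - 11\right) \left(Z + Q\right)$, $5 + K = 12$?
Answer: $\frac{22}{981} \approx 0.022426$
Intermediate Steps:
$K = 7$ ($K = -5 + 12 = 7$)
$Y{\left(Q,Z \right)} = \left(-11 + Q\right) \left(Q + Z\right)$
$u{\left(x,N \right)} = -28 - 4 N$ ($u{\left(x,N \right)} = 7^{2} - 77 - 11 N + 7 N = 49 - 77 - 11 N + 7 N = -28 - 4 N$)
$\frac{u{\left(- \frac{151}{40} - \frac{54}{74},257 \right)}}{-47088} = \frac{-28 - 1028}{-47088} = \left(-28 - 1028\right) \left(- \frac{1}{47088}\right) = \left(-1056\right) \left(- \frac{1}{47088}\right) = \frac{22}{981}$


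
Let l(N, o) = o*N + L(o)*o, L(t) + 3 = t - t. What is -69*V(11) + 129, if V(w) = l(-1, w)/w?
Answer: 405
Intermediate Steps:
L(t) = -3 (L(t) = -3 + (t - t) = -3 + 0 = -3)
l(N, o) = -3*o + N*o (l(N, o) = o*N - 3*o = N*o - 3*o = -3*o + N*o)
V(w) = -4 (V(w) = (w*(-3 - 1))/w = (w*(-4))/w = (-4*w)/w = -4)
-69*V(11) + 129 = -69*(-4) + 129 = 276 + 129 = 405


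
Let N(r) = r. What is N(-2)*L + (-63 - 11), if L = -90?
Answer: 106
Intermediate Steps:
N(-2)*L + (-63 - 11) = -2*(-90) + (-63 - 11) = 180 - 74 = 106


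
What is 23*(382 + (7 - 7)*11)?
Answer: 8786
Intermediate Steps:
23*(382 + (7 - 7)*11) = 23*(382 + 0*11) = 23*(382 + 0) = 23*382 = 8786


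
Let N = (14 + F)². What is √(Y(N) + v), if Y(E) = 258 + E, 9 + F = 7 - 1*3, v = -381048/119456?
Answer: 7*√382009089/7466 ≈ 18.325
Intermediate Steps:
v = -47631/14932 (v = -381048*1/119456 = -47631/14932 ≈ -3.1899)
F = -5 (F = -9 + (7 - 1*3) = -9 + (7 - 3) = -9 + 4 = -5)
N = 81 (N = (14 - 5)² = 9² = 81)
√(Y(N) + v) = √((258 + 81) - 47631/14932) = √(339 - 47631/14932) = √(5014317/14932) = 7*√382009089/7466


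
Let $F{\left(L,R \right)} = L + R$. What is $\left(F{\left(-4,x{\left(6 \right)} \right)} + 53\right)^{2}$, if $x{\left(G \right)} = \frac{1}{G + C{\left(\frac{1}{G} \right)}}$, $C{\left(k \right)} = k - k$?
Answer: $\frac{87025}{36} \approx 2417.4$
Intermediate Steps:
$C{\left(k \right)} = 0$
$x{\left(G \right)} = \frac{1}{G}$ ($x{\left(G \right)} = \frac{1}{G + 0} = \frac{1}{G}$)
$\left(F{\left(-4,x{\left(6 \right)} \right)} + 53\right)^{2} = \left(\left(-4 + \frac{1}{6}\right) + 53\right)^{2} = \left(- \frac{23}{6} + 53\right)^{2} = \left(\frac{295}{6}\right)^{2} = \frac{87025}{36}$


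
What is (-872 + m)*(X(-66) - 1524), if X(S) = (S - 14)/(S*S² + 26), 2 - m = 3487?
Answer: 190881999940/28747 ≈ 6.6401e+6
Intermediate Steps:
m = -3485 (m = 2 - 1*3487 = 2 - 3487 = -3485)
X(S) = (-14 + S)/(26 + S³) (X(S) = (-14 + S)/(S³ + 26) = (-14 + S)/(26 + S³))
(-872 + m)*(X(-66) - 1524) = (-872 - 3485)*((-14 - 66)/(26 + (-66)³) - 1524) = -4357*(-80/(26 - 287496) - 1524) = -4357*(-80/(-287470) - 1524) = -4357*(-1/287470*(-80) - 1524) = -4357*(8/28747 - 1524) = -4357*(-43810420/28747) = 190881999940/28747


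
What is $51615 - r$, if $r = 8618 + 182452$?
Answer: $-139455$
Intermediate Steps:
$r = 191070$
$51615 - r = 51615 - 191070 = -139455$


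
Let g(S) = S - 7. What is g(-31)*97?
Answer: -3686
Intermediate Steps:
g(S) = -7 + S
g(-31)*97 = (-7 - 31)*97 = -38*97 = -3686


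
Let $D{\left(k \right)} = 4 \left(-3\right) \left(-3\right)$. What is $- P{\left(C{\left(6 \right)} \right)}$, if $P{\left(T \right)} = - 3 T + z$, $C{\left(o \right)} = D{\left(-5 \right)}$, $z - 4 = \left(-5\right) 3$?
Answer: $119$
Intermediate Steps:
$z = -11$ ($z = 4 - 15 = -11$)
$D{\left(k \right)} = 36$ ($D{\left(k \right)} = \left(-12\right) \left(-3\right) = 36$)
$C{\left(o \right)} = 36$
$P{\left(T \right)} = -11 - 3 T$ ($P{\left(T \right)} = - 3 T - 11 = -11 - 3 T$)
$- P{\left(C{\left(6 \right)} \right)} = - (-11 - 108) = \left(-1\right) \left(-119\right) = 119$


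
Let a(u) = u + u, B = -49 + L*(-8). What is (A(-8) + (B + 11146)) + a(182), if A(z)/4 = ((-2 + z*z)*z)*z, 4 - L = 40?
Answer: 27621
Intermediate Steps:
L = -36 (L = 4 - 1*40 = 4 - 40 = -36)
B = 239 (B = -49 - 36*(-8) = -49 + 288 = 239)
A(z) = 4*z**2*(-2 + z**2) (A(z) = 4*(((-2 + z*z)*z)*z) = 4*(((-2 + z**2)*z)*z) = 4*((z*(-2 + z**2))*z) = 4*(z**2*(-2 + z**2)) = 4*z**2*(-2 + z**2))
a(u) = 2*u
(A(-8) + (B + 11146)) + a(182) = (4*(-8)**2*(-2 + (-8)**2) + (239 + 11146)) + 2*182 = (4*64*(-2 + 64) + 11385) + 364 = (4*64*62 + 11385) + 364 = (15872 + 11385) + 364 = 27257 + 364 = 27621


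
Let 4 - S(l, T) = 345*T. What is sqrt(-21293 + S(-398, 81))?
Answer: I*sqrt(49234) ≈ 221.89*I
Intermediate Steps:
S(l, T) = 4 - 345*T
sqrt(-21293 + S(-398, 81)) = sqrt(-21293 + (4 - 345*81)) = sqrt(-21293 + (4 - 27945)) = sqrt(-21293 - 27941) = sqrt(-49234) = I*sqrt(49234)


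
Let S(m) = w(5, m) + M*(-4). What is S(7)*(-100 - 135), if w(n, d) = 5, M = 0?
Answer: -1175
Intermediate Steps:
S(m) = 5 (S(m) = 5 + 0*(-4) = 5 + 0 = 5)
S(7)*(-100 - 135) = 5*(-100 - 135) = 5*(-235) = -1175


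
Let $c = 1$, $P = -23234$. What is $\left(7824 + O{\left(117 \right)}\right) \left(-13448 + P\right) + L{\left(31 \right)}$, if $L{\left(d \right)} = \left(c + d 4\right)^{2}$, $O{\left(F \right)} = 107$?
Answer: $-290909317$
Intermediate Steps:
$L{\left(d \right)} = \left(1 + 4 d\right)^{2}$ ($L{\left(d \right)} = \left(1 + d 4\right)^{2} = \left(1 + 4 d\right)^{2}$)
$\left(7824 + O{\left(117 \right)}\right) \left(-13448 + P\right) + L{\left(31 \right)} = \left(7824 + 107\right) \left(-13448 - 23234\right) + \left(1 + 4 \cdot 31\right)^{2} = 7931 \left(-36682\right) + \left(1 + 124\right)^{2} = -290924942 + 125^{2} = -290924942 + 15625 = -290909317$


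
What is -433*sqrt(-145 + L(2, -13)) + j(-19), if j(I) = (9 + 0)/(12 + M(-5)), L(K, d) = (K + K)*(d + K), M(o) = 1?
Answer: 9/13 - 1299*I*sqrt(21) ≈ 0.69231 - 5952.8*I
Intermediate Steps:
L(K, d) = 2*K*(K + d) (L(K, d) = (2*K)*(K + d) = 2*K*(K + d))
j(I) = 9/13 (j(I) = (9 + 0)/(12 + 1) = 9/13)
-433*sqrt(-145 + L(2, -13)) + j(-19) = -433*sqrt(-145 + 2*2*(2 - 13)) + 9/13 = -433*sqrt(-145 + 2*2*(-11)) + 9/13 = -433*sqrt(-145 - 44) + 9/13 = -1299*I*sqrt(21) + 9/13 = 9/13 - 1299*I*sqrt(21)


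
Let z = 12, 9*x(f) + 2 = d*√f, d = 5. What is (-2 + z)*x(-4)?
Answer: -20/9 + 100*I/9 ≈ -2.2222 + 11.111*I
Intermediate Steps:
x(f) = -2/9 + 5*√f/9 (x(f) = -2/9 + (5*√f)/9 = -2/9 + 5*√f/9)
(-2 + z)*x(-4) = (-2 + 12)*(-2/9 + 5*√(-4)/9) = 10*(-2/9 + 5*(2*I)/9) = 10*(-2/9 + 10*I/9) = -20/9 + 100*I/9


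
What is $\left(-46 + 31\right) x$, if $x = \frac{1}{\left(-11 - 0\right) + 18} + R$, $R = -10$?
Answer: $\frac{1035}{7} \approx 147.86$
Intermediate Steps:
$x = - \frac{69}{7}$ ($x = \frac{1}{\left(-11 - 0\right) + 18} - 10 = \frac{1}{\left(-11 + 0\right) + 18} - 10 = \frac{1}{-11 + 18} - 10 = \frac{1}{7} - 10 = - \frac{69}{7} \approx -9.8571$)
$\left(-46 + 31\right) x = \left(-46 + 31\right) \left(- \frac{69}{7}\right) = \left(-15\right) \left(- \frac{69}{7}\right) = \frac{1035}{7}$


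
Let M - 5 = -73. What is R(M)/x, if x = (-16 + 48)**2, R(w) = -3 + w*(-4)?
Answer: 269/1024 ≈ 0.26270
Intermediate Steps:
M = -68 (M = 5 - 73 = -68)
R(w) = -3 - 4*w
x = 1024 (x = 32**2 = 1024)
R(M)/x = (-3 - 4*(-68))/1024 = (-3 + 272)*(1/1024) = 269*(1/1024) = 269/1024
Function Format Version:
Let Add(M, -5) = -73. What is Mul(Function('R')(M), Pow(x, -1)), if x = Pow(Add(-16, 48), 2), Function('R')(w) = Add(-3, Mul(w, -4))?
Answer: Rational(269, 1024) ≈ 0.26270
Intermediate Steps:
M = -68 (M = Add(5, -73) = -68)
Function('R')(w) = Add(-3, Mul(-4, w))
x = 1024 (x = Pow(32, 2) = 1024)
Mul(Function('R')(M), Pow(x, -1)) = Mul(Add(-3, Mul(-4, -68)), Pow(1024, -1)) = Mul(Add(-3, 272), Rational(1, 1024)) = Mul(269, Rational(1, 1024)) = Rational(269, 1024)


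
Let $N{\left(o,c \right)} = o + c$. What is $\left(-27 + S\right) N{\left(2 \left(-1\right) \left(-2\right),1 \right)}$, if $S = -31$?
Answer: $-290$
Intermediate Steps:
$N{\left(o,c \right)} = c + o$
$\left(-27 + S\right) N{\left(2 \left(-1\right) \left(-2\right),1 \right)} = \left(-27 - 31\right) \left(1 + 2 \left(-1\right) \left(-2\right)\right) = - 58 \left(1 - -4\right) = - 58 \left(1 + 4\right) = \left(-58\right) 5 = -290$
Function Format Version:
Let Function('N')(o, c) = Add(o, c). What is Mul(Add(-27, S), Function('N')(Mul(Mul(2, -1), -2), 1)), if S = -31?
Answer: -290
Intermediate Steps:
Function('N')(o, c) = Add(c, o)
Mul(Add(-27, S), Function('N')(Mul(Mul(2, -1), -2), 1)) = Mul(Add(-27, -31), Add(1, Mul(Mul(2, -1), -2))) = Mul(-58, Add(1, Mul(-2, -2))) = Mul(-58, Add(1, 4)) = Mul(-58, 5) = -290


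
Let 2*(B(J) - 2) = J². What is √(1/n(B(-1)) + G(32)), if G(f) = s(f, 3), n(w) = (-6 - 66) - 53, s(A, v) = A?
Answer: √19995/25 ≈ 5.6561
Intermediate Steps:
B(J) = 2 + J²/2
n(w) = -125 (n(w) = -72 - 53 = -125)
G(f) = f
√(1/n(B(-1)) + G(32)) = √(1/(-125) + 32) = √(-1/125 + 32) = √(3999/125) = √19995/25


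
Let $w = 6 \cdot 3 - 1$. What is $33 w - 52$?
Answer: $509$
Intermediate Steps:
$w = 17$ ($w = 18 - 1 = 17$)
$33 w - 52 = 33 \cdot 17 - 52 = 561 - 52 = 509$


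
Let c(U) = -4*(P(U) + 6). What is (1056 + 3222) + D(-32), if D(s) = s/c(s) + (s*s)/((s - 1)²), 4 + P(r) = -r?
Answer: 79220378/18513 ≈ 4279.2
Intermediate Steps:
P(r) = -4 - r
c(U) = -8 + 4*U (c(U) = -4*((-4 - U) + 6) = -4*(2 - U) = -8 + 4*U)
D(s) = s/(-8 + 4*s) + s²/(-1 + s)² (D(s) = s/(-8 + 4*s) + (s*s)/((s - 1)²) = s/(-8 + 4*s) + s²/((-1 + s)²) = s/(-8 + 4*s) + s²/(-1 + s)²)
(1056 + 3222) + D(-32) = (1056 + 3222) + (¼)*(-32)*((-1 - 32)² + 4*(-32)*(-2 - 32))/((-1 - 32)²*(-2 - 32)) = 4278 + (¼)*(-32)*((-33)² + 4*(-32)*(-34))/((-33)²*(-34)) = 4278 + (¼)*(-32)*(1/1089)*(-1/34)*(1089 + 4352) = 4278 + (¼)*(-32)*(1/1089)*(-1/34)*5441 = 4278 + 21764/18513 = 79220378/18513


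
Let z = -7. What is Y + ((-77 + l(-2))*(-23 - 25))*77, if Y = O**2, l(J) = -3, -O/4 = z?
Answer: 296464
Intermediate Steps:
O = 28 (O = -4*(-7) = 28)
Y = 784 (Y = 28**2 = 784)
Y + ((-77 + l(-2))*(-23 - 25))*77 = 784 + ((-77 - 3)*(-23 - 25))*77 = 784 - 80*(-48)*77 = 784 + 3840*77 = 784 + 295680 = 296464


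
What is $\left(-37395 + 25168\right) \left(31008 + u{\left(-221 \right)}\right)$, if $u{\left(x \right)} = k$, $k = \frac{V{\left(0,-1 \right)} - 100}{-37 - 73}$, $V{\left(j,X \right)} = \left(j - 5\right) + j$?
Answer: $- \frac{8341222719}{22} \approx -3.7915 \cdot 10^{8}$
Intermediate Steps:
$V{\left(j,X \right)} = -5 + 2 j$ ($V{\left(j,X \right)} = \left(-5 + j\right) + j = -5 + 2 j$)
$k = \frac{21}{22}$ ($k = \frac{\left(-5 + 2 \cdot 0\right) - 100}{-37 - 73} = \frac{\left(-5 + 0\right) - 100}{-37 - 73} = \frac{-5 - 100}{-110} = \left(-105\right) \left(- \frac{1}{110}\right) = \frac{21}{22} \approx 0.95455$)
$u{\left(x \right)} = \frac{21}{22}$
$\left(-37395 + 25168\right) \left(31008 + u{\left(-221 \right)}\right) = \left(-37395 + 25168\right) \left(31008 + \frac{21}{22}\right) = \left(-12227\right) \frac{682197}{22} = - \frac{8341222719}{22}$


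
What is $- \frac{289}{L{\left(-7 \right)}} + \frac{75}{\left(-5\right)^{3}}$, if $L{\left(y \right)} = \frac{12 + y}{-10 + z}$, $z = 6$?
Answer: $\frac{1153}{5} \approx 230.6$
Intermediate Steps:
$L{\left(y \right)} = -3 - \frac{y}{4}$ ($L{\left(y \right)} = \frac{12 + y}{-10 + 6} = \frac{12 + y}{-4} = \left(12 + y\right) \left(- \frac{1}{4}\right) = -3 - \frac{y}{4}$)
$- \frac{289}{L{\left(-7 \right)}} + \frac{75}{\left(-5\right)^{3}} = - \frac{289}{-3 - - \frac{7}{4}} + \frac{75}{\left(-5\right)^{3}} = - \frac{289}{-3 + \frac{7}{4}} + \frac{75}{-125} = - \frac{289}{- \frac{5}{4}} + 75 \left(- \frac{1}{125}\right) = \left(-289\right) \left(- \frac{4}{5}\right) - \frac{3}{5} = \frac{1156}{5} - \frac{3}{5} = \frac{1153}{5}$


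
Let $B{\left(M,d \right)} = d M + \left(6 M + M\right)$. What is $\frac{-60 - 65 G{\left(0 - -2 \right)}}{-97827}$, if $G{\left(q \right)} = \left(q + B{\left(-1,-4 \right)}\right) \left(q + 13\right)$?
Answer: $- \frac{305}{32609} \approx -0.0093533$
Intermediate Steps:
$B{\left(M,d \right)} = 7 M + M d$ ($B{\left(M,d \right)} = M d + 7 M = 7 M + M d$)
$G{\left(q \right)} = \left(-3 + q\right) \left(13 + q\right)$ ($G{\left(q \right)} = \left(q - \left(7 - 4\right)\right) \left(q + 13\right) = \left(q - 3\right) \left(13 + q\right) = \left(-3 + q\right) \left(13 + q\right)$)
$\frac{-60 - 65 G{\left(0 - -2 \right)}}{-97827} = \frac{-60 - 65 \left(-39 + \left(0 - -2\right)^{2} + 10 \left(0 - -2\right)\right)}{-97827} = \left(-60 - 65 \left(-39 + \left(0 + 2\right)^{2} + 10 \left(0 + 2\right)\right)\right) \left(- \frac{1}{97827}\right) = \left(-60 - 65 \left(-39 + 2^{2} + 10 \cdot 2\right)\right) \left(- \frac{1}{97827}\right) = \left(-60 - 65 \left(-39 + 4 + 20\right)\right) \left(- \frac{1}{97827}\right) = \left(-60 - -975\right) \left(- \frac{1}{97827}\right) = \left(-60 + 975\right) \left(- \frac{1}{97827}\right) = 915 \left(- \frac{1}{97827}\right) = - \frac{305}{32609}$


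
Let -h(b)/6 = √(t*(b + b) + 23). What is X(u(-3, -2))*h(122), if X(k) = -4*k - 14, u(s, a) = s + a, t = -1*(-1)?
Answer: -36*√267 ≈ -588.25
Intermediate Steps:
t = 1
u(s, a) = a + s
X(k) = -14 - 4*k
h(b) = -6*√(23 + 2*b) (h(b) = -6*√(1*(b + b) + 23) = -6*√(1*(2*b) + 23) = -6*√(2*b + 23) = -6*√(23 + 2*b))
X(u(-3, -2))*h(122) = (-14 - 4*(-2 - 3))*(-6*√(23 + 2*122)) = (-14 - 4*(-5))*(-6*√(23 + 244)) = (-14 + 20)*(-6*√267) = 6*(-6*√267) = -36*√267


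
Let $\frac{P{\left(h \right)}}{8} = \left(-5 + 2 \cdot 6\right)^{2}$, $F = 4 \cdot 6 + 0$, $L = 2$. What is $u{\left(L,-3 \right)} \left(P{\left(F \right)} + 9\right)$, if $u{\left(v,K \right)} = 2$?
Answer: $802$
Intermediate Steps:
$F = 24$ ($F = 24 + 0 = 24$)
$P{\left(h \right)} = 392$ ($P{\left(h \right)} = 8 \left(-5 + 2 \cdot 6\right)^{2} = 8 \left(-5 + 12\right)^{2} = 8 \cdot 7^{2} = 8 \cdot 49 = 392$)
$u{\left(L,-3 \right)} \left(P{\left(F \right)} + 9\right) = 2 \left(392 + 9\right) = 2 \cdot 401 = 802$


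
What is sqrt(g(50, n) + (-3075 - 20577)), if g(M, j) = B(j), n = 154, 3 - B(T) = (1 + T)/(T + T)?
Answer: I*sqrt(560871619)/154 ≈ 153.78*I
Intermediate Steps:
B(T) = 3 - (1 + T)/(2*T) (B(T) = 3 - (1 + T)/(T + T) = 3 - (1 + T)/(2*T))
g(M, j) = (-1 + 5*j)/(2*j)
sqrt(g(50, n) + (-3075 - 20577)) = sqrt((1/2)*(-1 + 5*154)/154 + (-3075 - 20577)) = sqrt((1/2)*(1/154)*(-1 + 770) - 23652) = sqrt((1/2)*(1/154)*769 - 23652) = sqrt(769/308 - 23652) = sqrt(-7284047/308) = I*sqrt(560871619)/154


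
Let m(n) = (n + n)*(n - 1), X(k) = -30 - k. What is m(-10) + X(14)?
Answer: 176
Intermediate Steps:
m(n) = 2*n*(-1 + n) (m(n) = (2*n)*(-1 + n) = 2*n*(-1 + n))
m(-10) + X(14) = 2*(-10)*(-1 - 10) + (-30 - 1*14) = 2*(-10)*(-11) + (-30 - 14) = 220 - 44 = 176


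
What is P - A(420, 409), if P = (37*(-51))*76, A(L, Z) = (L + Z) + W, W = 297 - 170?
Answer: -144368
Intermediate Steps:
W = 127
A(L, Z) = 127 + L + Z (A(L, Z) = (L + Z) + 127 = 127 + L + Z)
P = -143412 (P = -1887*76 = -143412)
P - A(420, 409) = -143412 - (127 + 420 + 409) = -143412 - 1*956 = -143412 - 956 = -144368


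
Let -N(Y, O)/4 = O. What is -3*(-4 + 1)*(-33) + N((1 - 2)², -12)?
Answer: -249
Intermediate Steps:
N(Y, O) = -4*O
-3*(-4 + 1)*(-33) + N((1 - 2)², -12) = -3*(-4 + 1)*(-33) - 4*(-12) = -3*(-3)*(-33) + 48 = 9*(-33) + 48 = -297 + 48 = -249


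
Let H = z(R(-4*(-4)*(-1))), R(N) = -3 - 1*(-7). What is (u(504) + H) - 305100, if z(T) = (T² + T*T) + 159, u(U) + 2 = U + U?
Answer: -303903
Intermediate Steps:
R(N) = 4 (R(N) = -3 + 7 = 4)
u(U) = -2 + 2*U (u(U) = -2 + (U + U) = -2 + 2*U)
z(T) = 159 + 2*T² (z(T) = (T² + T²) + 159 = 2*T² + 159 = 159 + 2*T²)
H = 191 (H = 159 + 2*4² = 159 + 2*16 = 159 + 32 = 191)
(u(504) + H) - 305100 = ((-2 + 2*504) + 191) - 305100 = ((-2 + 1008) + 191) - 305100 = (1006 + 191) - 305100 = 1197 - 305100 = -303903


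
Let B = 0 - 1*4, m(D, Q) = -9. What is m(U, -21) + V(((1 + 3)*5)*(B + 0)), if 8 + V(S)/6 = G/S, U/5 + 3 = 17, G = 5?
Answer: -459/8 ≈ -57.375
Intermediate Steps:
U = 70 (U = -15 + 5*17 = -15 + 85 = 70)
B = -4 (B = 0 - 4 = -4)
V(S) = -48 + 30/S (V(S) = -48 + 6*(5/S) = -48 + 30/S)
m(U, -21) + V(((1 + 3)*5)*(B + 0)) = -9 + (-48 + 30/((((1 + 3)*5)*(-4 + 0)))) = -9 + (-48 + 30/(((4*5)*(-4)))) = -9 + (-48 + 30/((20*(-4)))) = -9 + (-48 + 30/(-80)) = -9 + (-48 + 30*(-1/80)) = -9 + (-48 - 3/8) = -9 - 387/8 = -459/8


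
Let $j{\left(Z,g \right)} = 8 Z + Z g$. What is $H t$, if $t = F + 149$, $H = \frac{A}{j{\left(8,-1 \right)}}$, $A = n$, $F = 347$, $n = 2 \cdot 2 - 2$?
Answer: $\frac{124}{7} \approx 17.714$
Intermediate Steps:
$n = 2$ ($n = 4 - 2 = 2$)
$A = 2$
$H = \frac{1}{28}$ ($H = \frac{2}{8 \left(8 - 1\right)} = \frac{2}{8 \cdot 7} = \frac{2}{56} = 2 \cdot \frac{1}{56} = \frac{1}{28} \approx 0.035714$)
$t = 496$ ($t = 347 + 149 = 496$)
$H t = \frac{1}{28} \cdot 496 = \frac{124}{7}$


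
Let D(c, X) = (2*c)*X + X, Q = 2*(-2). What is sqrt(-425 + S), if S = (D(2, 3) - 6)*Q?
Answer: I*sqrt(461) ≈ 21.471*I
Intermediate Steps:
Q = -4
D(c, X) = X + 2*X*c (D(c, X) = 2*X*c + X = X + 2*X*c)
S = -36 (S = (3*(1 + 2*2) - 6)*(-4) = (3*(1 + 4) - 6)*(-4) = (3*5 - 6)*(-4) = (15 - 6)*(-4) = 9*(-4) = -36)
sqrt(-425 + S) = sqrt(-425 - 36) = sqrt(-461) = I*sqrt(461)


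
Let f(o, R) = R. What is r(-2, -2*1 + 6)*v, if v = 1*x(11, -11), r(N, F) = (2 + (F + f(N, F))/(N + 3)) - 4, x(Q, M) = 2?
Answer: 12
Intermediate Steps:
r(N, F) = -2 + 2*F/(3 + N) (r(N, F) = (2 + (F + F)/(N + 3)) - 4 = (2 + (2*F)/(3 + N)) - 4 = (2 + 2*F/(3 + N)) - 4 = -2 + 2*F/(3 + N))
v = 2 (v = 1*2 = 2)
r(-2, -2*1 + 6)*v = (2*(-3 + (-2*1 + 6) - 1*(-2))/(3 - 2))*2 = (2*(-3 + (-2 + 6) + 2)/1)*2 = (2*1*(-3 + 4 + 2))*2 = (2*1*3)*2 = 6*2 = 12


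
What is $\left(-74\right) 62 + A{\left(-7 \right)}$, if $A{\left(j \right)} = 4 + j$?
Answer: $-4591$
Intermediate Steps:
$\left(-74\right) 62 + A{\left(-7 \right)} = \left(-74\right) 62 + \left(4 - 7\right) = -4588 - 3 = -4591$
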